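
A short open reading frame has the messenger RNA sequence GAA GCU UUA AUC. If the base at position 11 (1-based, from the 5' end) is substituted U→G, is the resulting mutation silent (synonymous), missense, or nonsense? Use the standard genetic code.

missense

Position 11 falls in codon 4: AUC → Ile.
After the substitution the codon is AGC → Ser.
Ile ≠ Ser, so this is a missense mutation.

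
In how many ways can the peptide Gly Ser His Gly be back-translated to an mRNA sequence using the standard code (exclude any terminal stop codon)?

Gly: 4 codons.
Ser: 6 codons.
His: 2 codons.
Gly: 4 codons.
4 × 6 × 2 × 4 = 192.

192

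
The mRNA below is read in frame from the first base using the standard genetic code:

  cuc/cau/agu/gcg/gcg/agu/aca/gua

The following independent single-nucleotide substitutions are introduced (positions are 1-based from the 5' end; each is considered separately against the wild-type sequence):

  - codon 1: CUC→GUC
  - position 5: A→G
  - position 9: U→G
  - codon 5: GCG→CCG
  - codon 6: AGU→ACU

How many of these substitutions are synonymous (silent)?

Codon 1: CUC (Leu) → GUC (Val) — missense.
Codon 2: CAU (His) → CGU (Arg) — missense.
Codon 3: AGU (Ser) → AGG (Arg) — missense.
Codon 5: GCG (Ala) → CCG (Pro) — missense.
Codon 6: AGU (Ser) → ACU (Thr) — missense.
Synonymous: 0 of 5.

0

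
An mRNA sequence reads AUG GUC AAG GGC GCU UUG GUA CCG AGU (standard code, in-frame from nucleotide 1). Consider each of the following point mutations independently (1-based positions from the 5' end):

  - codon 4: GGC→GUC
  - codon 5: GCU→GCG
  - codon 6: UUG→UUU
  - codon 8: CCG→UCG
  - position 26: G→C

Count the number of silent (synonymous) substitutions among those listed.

Codon 4: GGC (Gly) → GUC (Val) — missense.
Codon 5: GCU (Ala) → GCG (Ala) — synonymous.
Codon 6: UUG (Leu) → UUU (Phe) — missense.
Codon 8: CCG (Pro) → UCG (Ser) — missense.
Codon 9: AGU (Ser) → ACU (Thr) — missense.
Synonymous: 1 of 5.

1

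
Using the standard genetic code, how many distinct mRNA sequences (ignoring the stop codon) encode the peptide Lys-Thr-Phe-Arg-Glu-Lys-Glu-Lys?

Lys: 2 codons.
Thr: 4 codons.
Phe: 2 codons.
Arg: 6 codons.
Glu: 2 codons.
Lys: 2 codons.
Glu: 2 codons.
Lys: 2 codons.
2 × 4 × 2 × 6 × 2 × 2 × 2 × 2 = 1536.

1536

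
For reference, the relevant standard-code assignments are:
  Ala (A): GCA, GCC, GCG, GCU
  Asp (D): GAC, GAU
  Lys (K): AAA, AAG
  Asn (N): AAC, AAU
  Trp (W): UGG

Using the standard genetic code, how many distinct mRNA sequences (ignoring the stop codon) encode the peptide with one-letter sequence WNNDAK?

Trp: 1 codon.
Asn: 2 codons.
Asn: 2 codons.
Asp: 2 codons.
Ala: 4 codons.
Lys: 2 codons.
1 × 2 × 2 × 2 × 4 × 2 = 64.

64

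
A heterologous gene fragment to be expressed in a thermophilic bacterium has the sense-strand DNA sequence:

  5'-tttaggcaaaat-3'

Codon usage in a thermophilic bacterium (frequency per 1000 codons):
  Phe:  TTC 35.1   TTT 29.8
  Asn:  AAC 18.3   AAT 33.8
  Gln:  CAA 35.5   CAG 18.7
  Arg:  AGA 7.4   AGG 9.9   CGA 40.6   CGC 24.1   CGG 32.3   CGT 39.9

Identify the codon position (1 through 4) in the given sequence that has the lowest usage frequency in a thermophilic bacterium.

2

Codon 1 TTT (Phe): 29.8 per 1000.
Codon 2 AGG (Arg): 9.9 per 1000.
Codon 3 CAA (Gln): 35.5 per 1000.
Codon 4 AAT (Asn): 33.8 per 1000.
Lowest frequency is 9.9 at codon 2.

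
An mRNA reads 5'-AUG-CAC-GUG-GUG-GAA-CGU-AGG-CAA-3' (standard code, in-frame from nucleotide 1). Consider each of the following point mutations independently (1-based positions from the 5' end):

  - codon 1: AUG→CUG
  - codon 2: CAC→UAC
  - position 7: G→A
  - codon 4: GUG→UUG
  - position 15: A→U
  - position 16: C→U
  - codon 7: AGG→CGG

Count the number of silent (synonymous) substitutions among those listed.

Codon 1: AUG (Met) → CUG (Leu) — missense.
Codon 2: CAC (His) → UAC (Tyr) — missense.
Codon 3: GUG (Val) → AUG (Met) — missense.
Codon 4: GUG (Val) → UUG (Leu) — missense.
Codon 5: GAA (Glu) → GAU (Asp) — missense.
Codon 6: CGU (Arg) → UGU (Cys) — missense.
Codon 7: AGG (Arg) → CGG (Arg) — synonymous.
Synonymous: 1 of 7.

1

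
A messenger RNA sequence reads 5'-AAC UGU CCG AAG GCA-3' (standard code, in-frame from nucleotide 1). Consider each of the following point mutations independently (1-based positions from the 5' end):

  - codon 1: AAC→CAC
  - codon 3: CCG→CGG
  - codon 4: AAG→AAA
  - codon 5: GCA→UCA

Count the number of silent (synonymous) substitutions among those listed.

1

Codon 1: AAC (Asn) → CAC (His) — missense.
Codon 3: CCG (Pro) → CGG (Arg) — missense.
Codon 4: AAG (Lys) → AAA (Lys) — synonymous.
Codon 5: GCA (Ala) → UCA (Ser) — missense.
Synonymous: 1 of 4.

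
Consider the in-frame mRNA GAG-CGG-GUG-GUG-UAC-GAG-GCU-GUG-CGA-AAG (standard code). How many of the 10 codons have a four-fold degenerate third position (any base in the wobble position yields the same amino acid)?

6

Codon 1 GAG (Glu): third position 2-fold.
Codon 2 CGG (Arg): third position 4-fold.
Codon 3 GUG (Val): third position 4-fold.
Codon 4 GUG (Val): third position 4-fold.
Codon 5 UAC (Tyr): third position 2-fold.
Codon 6 GAG (Glu): third position 2-fold.
Codon 7 GCU (Ala): third position 4-fold.
Codon 8 GUG (Val): third position 4-fold.
Codon 9 CGA (Arg): third position 4-fold.
Codon 10 AAG (Lys): third position 2-fold.
Four-fold degenerate third positions: 6.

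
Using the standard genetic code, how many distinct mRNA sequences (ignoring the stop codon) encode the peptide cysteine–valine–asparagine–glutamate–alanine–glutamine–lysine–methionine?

Cys: 2 codons.
Val: 4 codons.
Asn: 2 codons.
Glu: 2 codons.
Ala: 4 codons.
Gln: 2 codons.
Lys: 2 codons.
Met: 1 codon.
2 × 4 × 2 × 2 × 4 × 2 × 2 × 1 = 512.

512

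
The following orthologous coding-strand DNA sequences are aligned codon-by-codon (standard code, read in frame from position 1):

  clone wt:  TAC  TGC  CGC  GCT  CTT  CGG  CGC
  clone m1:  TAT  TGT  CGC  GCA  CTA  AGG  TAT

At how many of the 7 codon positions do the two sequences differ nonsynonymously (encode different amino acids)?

1

Codon 1: TAC Tyr / TAT Tyr — synonymous.
Codon 2: TGC Cys / TGT Cys — synonymous.
Codon 3: CGC Arg / CGC Arg — identical.
Codon 4: GCT Ala / GCA Ala — synonymous.
Codon 5: CTT Leu / CTA Leu — synonymous.
Codon 6: CGG Arg / AGG Arg — synonymous.
Codon 7: CGC Arg / TAT Tyr — nonsynonymous.
Nonsynonymous differences: 1.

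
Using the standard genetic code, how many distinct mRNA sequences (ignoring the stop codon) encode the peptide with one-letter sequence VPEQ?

64

Val: 4 codons.
Pro: 4 codons.
Glu: 2 codons.
Gln: 2 codons.
4 × 4 × 2 × 2 = 64.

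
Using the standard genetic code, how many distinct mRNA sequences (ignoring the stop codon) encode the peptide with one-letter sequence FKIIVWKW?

Phe: 2 codons.
Lys: 2 codons.
Ile: 3 codons.
Ile: 3 codons.
Val: 4 codons.
Trp: 1 codon.
Lys: 2 codons.
Trp: 1 codon.
2 × 2 × 3 × 3 × 4 × 1 × 2 × 1 = 288.

288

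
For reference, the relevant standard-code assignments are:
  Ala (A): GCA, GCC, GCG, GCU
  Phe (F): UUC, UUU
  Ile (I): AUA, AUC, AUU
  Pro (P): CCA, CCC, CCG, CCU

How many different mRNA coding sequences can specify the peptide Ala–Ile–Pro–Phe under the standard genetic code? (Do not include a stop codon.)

Ala: 4 codons.
Ile: 3 codons.
Pro: 4 codons.
Phe: 2 codons.
4 × 3 × 4 × 2 = 96.

96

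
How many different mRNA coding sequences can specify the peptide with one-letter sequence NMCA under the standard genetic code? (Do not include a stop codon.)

Asn: 2 codons.
Met: 1 codon.
Cys: 2 codons.
Ala: 4 codons.
2 × 1 × 2 × 4 = 16.

16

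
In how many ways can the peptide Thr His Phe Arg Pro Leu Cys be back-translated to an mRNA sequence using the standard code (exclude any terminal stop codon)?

Thr: 4 codons.
His: 2 codons.
Phe: 2 codons.
Arg: 6 codons.
Pro: 4 codons.
Leu: 6 codons.
Cys: 2 codons.
4 × 2 × 2 × 6 × 4 × 6 × 2 = 4608.

4608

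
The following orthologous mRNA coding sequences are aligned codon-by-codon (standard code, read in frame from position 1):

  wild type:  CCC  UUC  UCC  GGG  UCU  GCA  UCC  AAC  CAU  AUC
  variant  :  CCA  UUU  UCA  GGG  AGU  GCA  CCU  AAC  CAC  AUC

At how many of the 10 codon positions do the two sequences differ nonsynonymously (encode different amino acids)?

Codon 1: CCC Pro / CCA Pro — synonymous.
Codon 2: UUC Phe / UUU Phe — synonymous.
Codon 3: UCC Ser / UCA Ser — synonymous.
Codon 4: GGG Gly / GGG Gly — identical.
Codon 5: UCU Ser / AGU Ser — synonymous.
Codon 6: GCA Ala / GCA Ala — identical.
Codon 7: UCC Ser / CCU Pro — nonsynonymous.
Codon 8: AAC Asn / AAC Asn — identical.
Codon 9: CAU His / CAC His — synonymous.
Codon 10: AUC Ile / AUC Ile — identical.
Nonsynonymous differences: 1.

1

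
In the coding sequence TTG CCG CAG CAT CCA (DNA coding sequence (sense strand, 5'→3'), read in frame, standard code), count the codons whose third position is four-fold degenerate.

Codon 1 TTG (Leu): third position 2-fold.
Codon 2 CCG (Pro): third position 4-fold.
Codon 3 CAG (Gln): third position 2-fold.
Codon 4 CAT (His): third position 2-fold.
Codon 5 CCA (Pro): third position 4-fold.
Four-fold degenerate third positions: 2.

2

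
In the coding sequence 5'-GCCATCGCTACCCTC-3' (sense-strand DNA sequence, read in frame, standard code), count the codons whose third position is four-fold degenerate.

4

Codon 1 GCC (Ala): third position 4-fold.
Codon 2 ATC (Ile): third position 3-fold.
Codon 3 GCT (Ala): third position 4-fold.
Codon 4 ACC (Thr): third position 4-fold.
Codon 5 CTC (Leu): third position 4-fold.
Four-fold degenerate third positions: 4.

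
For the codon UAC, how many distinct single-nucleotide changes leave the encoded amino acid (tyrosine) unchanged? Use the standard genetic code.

Position 1: none → 0 synonymous.
Position 2: none → 0 synonymous.
Position 3: UAU → 1 synonymous.
Total: 0 + 0 + 1 = 1.

1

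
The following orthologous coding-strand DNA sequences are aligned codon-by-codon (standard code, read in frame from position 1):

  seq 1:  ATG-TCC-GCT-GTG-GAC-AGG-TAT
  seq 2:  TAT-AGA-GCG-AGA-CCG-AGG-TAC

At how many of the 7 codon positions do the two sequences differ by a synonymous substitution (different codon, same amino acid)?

2

Codon 1: ATG Met / TAT Tyr — nonsynonymous.
Codon 2: TCC Ser / AGA Arg — nonsynonymous.
Codon 3: GCT Ala / GCG Ala — synonymous.
Codon 4: GTG Val / AGA Arg — nonsynonymous.
Codon 5: GAC Asp / CCG Pro — nonsynonymous.
Codon 6: AGG Arg / AGG Arg — identical.
Codon 7: TAT Tyr / TAC Tyr — synonymous.
Synonymous differences: 2.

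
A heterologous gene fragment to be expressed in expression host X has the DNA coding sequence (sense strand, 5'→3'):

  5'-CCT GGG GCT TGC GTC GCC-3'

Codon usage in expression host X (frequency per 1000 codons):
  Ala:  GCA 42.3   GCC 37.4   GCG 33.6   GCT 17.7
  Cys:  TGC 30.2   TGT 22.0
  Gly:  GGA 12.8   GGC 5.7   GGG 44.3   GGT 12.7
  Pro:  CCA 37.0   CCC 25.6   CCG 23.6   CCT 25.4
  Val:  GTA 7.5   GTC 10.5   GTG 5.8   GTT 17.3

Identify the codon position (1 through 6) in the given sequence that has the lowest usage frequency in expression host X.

Codon 1 CCT (Pro): 25.4 per 1000.
Codon 2 GGG (Gly): 44.3 per 1000.
Codon 3 GCT (Ala): 17.7 per 1000.
Codon 4 TGC (Cys): 30.2 per 1000.
Codon 5 GTC (Val): 10.5 per 1000.
Codon 6 GCC (Ala): 37.4 per 1000.
Lowest frequency is 10.5 at codon 5.

5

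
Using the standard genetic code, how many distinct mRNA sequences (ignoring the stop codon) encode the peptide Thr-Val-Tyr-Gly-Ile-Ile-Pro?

Thr: 4 codons.
Val: 4 codons.
Tyr: 2 codons.
Gly: 4 codons.
Ile: 3 codons.
Ile: 3 codons.
Pro: 4 codons.
4 × 4 × 2 × 4 × 3 × 3 × 4 = 4608.

4608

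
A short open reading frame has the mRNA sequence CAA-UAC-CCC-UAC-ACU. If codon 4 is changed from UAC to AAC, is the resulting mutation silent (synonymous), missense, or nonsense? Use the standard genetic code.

Position 10 falls in codon 4: UAC → Tyr.
After the substitution the codon is AAC → Asn.
Tyr ≠ Asn, so this is a missense mutation.

missense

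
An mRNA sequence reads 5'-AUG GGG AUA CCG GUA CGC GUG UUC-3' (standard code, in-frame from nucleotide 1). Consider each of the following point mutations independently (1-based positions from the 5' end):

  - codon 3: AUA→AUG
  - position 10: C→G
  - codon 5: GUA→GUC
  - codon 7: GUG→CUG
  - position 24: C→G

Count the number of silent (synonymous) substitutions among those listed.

Codon 3: AUA (Ile) → AUG (Met) — missense.
Codon 4: CCG (Pro) → GCG (Ala) — missense.
Codon 5: GUA (Val) → GUC (Val) — synonymous.
Codon 7: GUG (Val) → CUG (Leu) — missense.
Codon 8: UUC (Phe) → UUG (Leu) — missense.
Synonymous: 1 of 5.

1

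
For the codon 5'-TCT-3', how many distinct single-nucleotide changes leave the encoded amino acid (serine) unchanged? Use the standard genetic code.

Position 1: none → 0 synonymous.
Position 2: none → 0 synonymous.
Position 3: TCC, TCA, TCG → 3 synonymous.
Total: 0 + 0 + 3 = 3.

3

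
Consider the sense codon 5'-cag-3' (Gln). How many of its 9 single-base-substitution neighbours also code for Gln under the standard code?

1

Position 1: none → 0 synonymous.
Position 2: none → 0 synonymous.
Position 3: CAA → 1 synonymous.
Total: 0 + 0 + 1 = 1.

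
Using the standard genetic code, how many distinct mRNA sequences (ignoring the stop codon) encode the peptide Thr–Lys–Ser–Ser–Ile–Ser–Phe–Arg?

Thr: 4 codons.
Lys: 2 codons.
Ser: 6 codons.
Ser: 6 codons.
Ile: 3 codons.
Ser: 6 codons.
Phe: 2 codons.
Arg: 6 codons.
4 × 2 × 6 × 6 × 3 × 6 × 2 × 6 = 62208.

62208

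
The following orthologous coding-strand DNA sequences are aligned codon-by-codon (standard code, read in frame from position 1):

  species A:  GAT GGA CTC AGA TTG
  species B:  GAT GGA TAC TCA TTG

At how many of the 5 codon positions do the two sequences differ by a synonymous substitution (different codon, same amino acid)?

0

Codon 1: GAT Asp / GAT Asp — identical.
Codon 2: GGA Gly / GGA Gly — identical.
Codon 3: CTC Leu / TAC Tyr — nonsynonymous.
Codon 4: AGA Arg / TCA Ser — nonsynonymous.
Codon 5: TTG Leu / TTG Leu — identical.
Synonymous differences: 0.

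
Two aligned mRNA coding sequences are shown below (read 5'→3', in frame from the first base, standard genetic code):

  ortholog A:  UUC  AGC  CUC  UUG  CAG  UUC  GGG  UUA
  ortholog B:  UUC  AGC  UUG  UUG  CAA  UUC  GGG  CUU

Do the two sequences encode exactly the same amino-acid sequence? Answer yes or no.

yes

Codon 1: UUC Phe / UUC Phe — identical.
Codon 2: AGC Ser / AGC Ser — identical.
Codon 3: CUC Leu / UUG Leu — synonymous.
Codon 4: UUG Leu / UUG Leu — identical.
Codon 5: CAG Gln / CAA Gln — synonymous.
Codon 6: UUC Phe / UUC Phe — identical.
Codon 7: GGG Gly / GGG Gly — identical.
Codon 8: UUA Leu / CUU Leu — synonymous.
Nonsynonymous differences: 0 → same protein.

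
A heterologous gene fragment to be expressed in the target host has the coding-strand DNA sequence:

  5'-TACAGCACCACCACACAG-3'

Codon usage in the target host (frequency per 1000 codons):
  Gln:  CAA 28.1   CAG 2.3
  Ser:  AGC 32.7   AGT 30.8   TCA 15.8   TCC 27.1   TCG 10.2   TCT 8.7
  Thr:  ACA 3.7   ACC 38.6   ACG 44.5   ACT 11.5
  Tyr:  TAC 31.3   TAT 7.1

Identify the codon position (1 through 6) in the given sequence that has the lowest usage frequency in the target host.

6

Codon 1 TAC (Tyr): 31.3 per 1000.
Codon 2 AGC (Ser): 32.7 per 1000.
Codon 3 ACC (Thr): 38.6 per 1000.
Codon 4 ACC (Thr): 38.6 per 1000.
Codon 5 ACA (Thr): 3.7 per 1000.
Codon 6 CAG (Gln): 2.3 per 1000.
Lowest frequency is 2.3 at codon 6.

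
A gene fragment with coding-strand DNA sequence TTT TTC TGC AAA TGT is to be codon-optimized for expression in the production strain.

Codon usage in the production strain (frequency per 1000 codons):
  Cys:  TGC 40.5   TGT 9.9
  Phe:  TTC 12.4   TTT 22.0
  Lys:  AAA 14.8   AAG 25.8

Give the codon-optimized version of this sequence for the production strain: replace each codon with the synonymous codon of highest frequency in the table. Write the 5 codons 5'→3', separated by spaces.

Codon 1 (Phe): best is TTT at 22.0.
Codon 2 (Phe): best is TTT at 22.0.
Codon 3 (Cys): best is TGC at 40.5.
Codon 4 (Lys): best is AAG at 25.8.
Codon 5 (Cys): best is TGC at 40.5.

TTT TTT TGC AAG TGC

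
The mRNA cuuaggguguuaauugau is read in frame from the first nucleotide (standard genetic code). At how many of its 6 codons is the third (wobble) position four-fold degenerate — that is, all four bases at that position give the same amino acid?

2

Codon 1 CUU (Leu): third position 4-fold.
Codon 2 AGG (Arg): third position 2-fold.
Codon 3 GUG (Val): third position 4-fold.
Codon 4 UUA (Leu): third position 2-fold.
Codon 5 AUU (Ile): third position 3-fold.
Codon 6 GAU (Asp): third position 2-fold.
Four-fold degenerate third positions: 2.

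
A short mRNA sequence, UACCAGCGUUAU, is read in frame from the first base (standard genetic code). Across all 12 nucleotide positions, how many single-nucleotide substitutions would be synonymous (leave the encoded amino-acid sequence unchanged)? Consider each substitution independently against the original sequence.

6

Codon 1 (UAC, Tyr): 1 synonymous substitution.
Codon 2 (CAG, Gln): 1 synonymous substitution.
Codon 3 (CGU, Arg): 3 synonymous substitutions.
Codon 4 (UAU, Tyr): 1 synonymous substitution.
Total: 1 + 1 + 3 + 1 = 6.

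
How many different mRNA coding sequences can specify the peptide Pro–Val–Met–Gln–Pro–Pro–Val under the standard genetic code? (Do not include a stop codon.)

2048

Pro: 4 codons.
Val: 4 codons.
Met: 1 codon.
Gln: 2 codons.
Pro: 4 codons.
Pro: 4 codons.
Val: 4 codons.
4 × 4 × 1 × 2 × 4 × 4 × 4 = 2048.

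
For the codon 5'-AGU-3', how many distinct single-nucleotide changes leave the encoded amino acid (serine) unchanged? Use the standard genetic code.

1

Position 1: none → 0 synonymous.
Position 2: none → 0 synonymous.
Position 3: AGC → 1 synonymous.
Total: 0 + 0 + 1 = 1.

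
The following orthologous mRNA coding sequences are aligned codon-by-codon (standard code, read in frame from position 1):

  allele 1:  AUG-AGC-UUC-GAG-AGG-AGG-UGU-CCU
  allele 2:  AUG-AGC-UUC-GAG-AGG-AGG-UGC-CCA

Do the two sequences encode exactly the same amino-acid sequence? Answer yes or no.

yes

Codon 1: AUG Met / AUG Met — identical.
Codon 2: AGC Ser / AGC Ser — identical.
Codon 3: UUC Phe / UUC Phe — identical.
Codon 4: GAG Glu / GAG Glu — identical.
Codon 5: AGG Arg / AGG Arg — identical.
Codon 6: AGG Arg / AGG Arg — identical.
Codon 7: UGU Cys / UGC Cys — synonymous.
Codon 8: CCU Pro / CCA Pro — synonymous.
Nonsynonymous differences: 0 → same protein.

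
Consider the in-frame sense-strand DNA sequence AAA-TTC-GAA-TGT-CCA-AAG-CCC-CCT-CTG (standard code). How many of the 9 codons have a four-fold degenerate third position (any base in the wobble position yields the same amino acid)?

4

Codon 1 AAA (Lys): third position 2-fold.
Codon 2 TTC (Phe): third position 2-fold.
Codon 3 GAA (Glu): third position 2-fold.
Codon 4 TGT (Cys): third position 2-fold.
Codon 5 CCA (Pro): third position 4-fold.
Codon 6 AAG (Lys): third position 2-fold.
Codon 7 CCC (Pro): third position 4-fold.
Codon 8 CCT (Pro): third position 4-fold.
Codon 9 CTG (Leu): third position 4-fold.
Four-fold degenerate third positions: 4.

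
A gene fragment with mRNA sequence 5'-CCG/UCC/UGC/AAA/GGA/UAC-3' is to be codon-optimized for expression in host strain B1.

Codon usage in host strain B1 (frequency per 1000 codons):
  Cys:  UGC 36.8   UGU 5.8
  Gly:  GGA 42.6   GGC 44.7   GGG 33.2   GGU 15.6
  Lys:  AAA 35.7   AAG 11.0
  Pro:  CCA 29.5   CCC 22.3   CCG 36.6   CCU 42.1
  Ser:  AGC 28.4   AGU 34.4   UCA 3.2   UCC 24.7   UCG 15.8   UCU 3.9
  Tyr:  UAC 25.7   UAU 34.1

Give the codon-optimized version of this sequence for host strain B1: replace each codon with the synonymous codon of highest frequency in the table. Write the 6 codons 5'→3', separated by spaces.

Codon 1 (Pro): best is CCU at 42.1.
Codon 2 (Ser): best is AGU at 34.4.
Codon 3 (Cys): best is UGC at 36.8.
Codon 4 (Lys): best is AAA at 35.7.
Codon 5 (Gly): best is GGC at 44.7.
Codon 6 (Tyr): best is UAU at 34.1.

CCU AGU UGC AAA GGC UAU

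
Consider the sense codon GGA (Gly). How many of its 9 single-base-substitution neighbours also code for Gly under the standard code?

3

Position 1: none → 0 synonymous.
Position 2: none → 0 synonymous.
Position 3: GGU, GGC, GGG → 3 synonymous.
Total: 0 + 0 + 3 = 3.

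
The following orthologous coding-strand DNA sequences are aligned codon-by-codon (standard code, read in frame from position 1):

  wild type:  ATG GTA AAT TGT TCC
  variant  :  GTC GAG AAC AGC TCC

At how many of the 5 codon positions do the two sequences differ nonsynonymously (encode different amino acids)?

3

Codon 1: ATG Met / GTC Val — nonsynonymous.
Codon 2: GTA Val / GAG Glu — nonsynonymous.
Codon 3: AAT Asn / AAC Asn — synonymous.
Codon 4: TGT Cys / AGC Ser — nonsynonymous.
Codon 5: TCC Ser / TCC Ser — identical.
Nonsynonymous differences: 3.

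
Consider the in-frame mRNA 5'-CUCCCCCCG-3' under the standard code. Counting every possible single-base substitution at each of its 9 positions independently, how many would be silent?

9

Codon 1 (CUC, Leu): 3 synonymous substitutions.
Codon 2 (CCC, Pro): 3 synonymous substitutions.
Codon 3 (CCG, Pro): 3 synonymous substitutions.
Total: 3 + 3 + 3 = 9.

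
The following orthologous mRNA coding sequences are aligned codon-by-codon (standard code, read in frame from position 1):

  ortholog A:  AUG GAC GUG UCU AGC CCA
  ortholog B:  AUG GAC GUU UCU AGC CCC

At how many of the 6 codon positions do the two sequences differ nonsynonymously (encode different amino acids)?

0

Codon 1: AUG Met / AUG Met — identical.
Codon 2: GAC Asp / GAC Asp — identical.
Codon 3: GUG Val / GUU Val — synonymous.
Codon 4: UCU Ser / UCU Ser — identical.
Codon 5: AGC Ser / AGC Ser — identical.
Codon 6: CCA Pro / CCC Pro — synonymous.
Nonsynonymous differences: 0.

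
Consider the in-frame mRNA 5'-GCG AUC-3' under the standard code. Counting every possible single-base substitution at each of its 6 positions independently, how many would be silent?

Codon 1 (GCG, Ala): 3 synonymous substitutions.
Codon 2 (AUC, Ile): 2 synonymous substitutions.
Total: 3 + 2 = 5.

5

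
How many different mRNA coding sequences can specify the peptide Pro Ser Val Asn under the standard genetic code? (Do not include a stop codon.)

Pro: 4 codons.
Ser: 6 codons.
Val: 4 codons.
Asn: 2 codons.
4 × 6 × 4 × 2 = 192.

192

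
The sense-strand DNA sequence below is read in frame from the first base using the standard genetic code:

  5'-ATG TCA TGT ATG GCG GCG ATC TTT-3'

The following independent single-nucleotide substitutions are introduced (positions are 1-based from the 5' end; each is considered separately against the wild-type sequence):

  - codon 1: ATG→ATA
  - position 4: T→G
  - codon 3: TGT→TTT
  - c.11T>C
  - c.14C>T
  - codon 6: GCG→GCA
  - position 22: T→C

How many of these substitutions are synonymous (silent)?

1

Codon 1: ATG (Met) → ATA (Ile) — missense.
Codon 2: TCA (Ser) → GCA (Ala) — missense.
Codon 3: TGT (Cys) → TTT (Phe) — missense.
Codon 4: ATG (Met) → ACG (Thr) — missense.
Codon 5: GCG (Ala) → GTG (Val) — missense.
Codon 6: GCG (Ala) → GCA (Ala) — synonymous.
Codon 8: TTT (Phe) → CTT (Leu) — missense.
Synonymous: 1 of 7.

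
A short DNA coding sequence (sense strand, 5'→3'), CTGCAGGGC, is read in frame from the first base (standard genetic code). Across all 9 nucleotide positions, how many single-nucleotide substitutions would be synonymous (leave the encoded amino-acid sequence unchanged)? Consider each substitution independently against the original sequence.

8

Codon 1 (CTG, Leu): 4 synonymous substitutions.
Codon 2 (CAG, Gln): 1 synonymous substitution.
Codon 3 (GGC, Gly): 3 synonymous substitutions.
Total: 4 + 1 + 3 = 8.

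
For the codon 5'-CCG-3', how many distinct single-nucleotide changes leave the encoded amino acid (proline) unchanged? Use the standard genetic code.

Position 1: none → 0 synonymous.
Position 2: none → 0 synonymous.
Position 3: CCU, CCC, CCA → 3 synonymous.
Total: 0 + 0 + 3 = 3.

3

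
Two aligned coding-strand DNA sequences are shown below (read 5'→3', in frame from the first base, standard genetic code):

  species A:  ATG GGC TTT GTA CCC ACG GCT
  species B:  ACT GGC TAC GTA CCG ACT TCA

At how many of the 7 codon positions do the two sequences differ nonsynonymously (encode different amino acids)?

Codon 1: ATG Met / ACT Thr — nonsynonymous.
Codon 2: GGC Gly / GGC Gly — identical.
Codon 3: TTT Phe / TAC Tyr — nonsynonymous.
Codon 4: GTA Val / GTA Val — identical.
Codon 5: CCC Pro / CCG Pro — synonymous.
Codon 6: ACG Thr / ACT Thr — synonymous.
Codon 7: GCT Ala / TCA Ser — nonsynonymous.
Nonsynonymous differences: 3.

3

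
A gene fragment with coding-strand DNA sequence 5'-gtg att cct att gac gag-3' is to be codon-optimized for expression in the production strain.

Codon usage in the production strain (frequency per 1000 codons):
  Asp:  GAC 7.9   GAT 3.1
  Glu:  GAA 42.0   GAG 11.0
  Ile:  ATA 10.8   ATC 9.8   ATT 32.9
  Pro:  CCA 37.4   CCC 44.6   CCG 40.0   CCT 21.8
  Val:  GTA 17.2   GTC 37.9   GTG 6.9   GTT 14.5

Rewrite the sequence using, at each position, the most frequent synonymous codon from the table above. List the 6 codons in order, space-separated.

GTC ATT CCC ATT GAC GAA

Codon 1 (Val): best is GTC at 37.9.
Codon 2 (Ile): best is ATT at 32.9.
Codon 3 (Pro): best is CCC at 44.6.
Codon 4 (Ile): best is ATT at 32.9.
Codon 5 (Asp): best is GAC at 7.9.
Codon 6 (Glu): best is GAA at 42.0.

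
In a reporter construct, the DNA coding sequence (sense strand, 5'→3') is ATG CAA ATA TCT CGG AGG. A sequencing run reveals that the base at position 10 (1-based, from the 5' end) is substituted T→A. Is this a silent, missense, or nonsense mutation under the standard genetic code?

Position 10 falls in codon 4: TCT → Ser.
After the substitution the codon is ACT → Thr.
Ser ≠ Thr, so this is a missense mutation.

missense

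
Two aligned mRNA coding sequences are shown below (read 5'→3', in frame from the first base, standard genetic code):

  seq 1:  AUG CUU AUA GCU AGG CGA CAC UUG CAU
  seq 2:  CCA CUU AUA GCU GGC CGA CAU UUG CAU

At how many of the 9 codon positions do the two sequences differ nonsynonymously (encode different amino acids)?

2

Codon 1: AUG Met / CCA Pro — nonsynonymous.
Codon 2: CUU Leu / CUU Leu — identical.
Codon 3: AUA Ile / AUA Ile — identical.
Codon 4: GCU Ala / GCU Ala — identical.
Codon 5: AGG Arg / GGC Gly — nonsynonymous.
Codon 6: CGA Arg / CGA Arg — identical.
Codon 7: CAC His / CAU His — synonymous.
Codon 8: UUG Leu / UUG Leu — identical.
Codon 9: CAU His / CAU His — identical.
Nonsynonymous differences: 2.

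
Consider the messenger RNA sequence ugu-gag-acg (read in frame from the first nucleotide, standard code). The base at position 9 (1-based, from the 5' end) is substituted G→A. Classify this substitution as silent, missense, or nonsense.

silent

Position 9 falls in codon 3: ACG → Thr.
After the substitution the codon is ACA → Thr.
Both encode Thr, so the change is synonymous.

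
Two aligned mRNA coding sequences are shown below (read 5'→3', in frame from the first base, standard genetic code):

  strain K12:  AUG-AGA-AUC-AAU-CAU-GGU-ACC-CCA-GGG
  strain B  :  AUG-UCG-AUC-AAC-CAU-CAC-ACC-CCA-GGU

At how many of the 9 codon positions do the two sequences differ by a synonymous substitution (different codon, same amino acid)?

2

Codon 1: AUG Met / AUG Met — identical.
Codon 2: AGA Arg / UCG Ser — nonsynonymous.
Codon 3: AUC Ile / AUC Ile — identical.
Codon 4: AAU Asn / AAC Asn — synonymous.
Codon 5: CAU His / CAU His — identical.
Codon 6: GGU Gly / CAC His — nonsynonymous.
Codon 7: ACC Thr / ACC Thr — identical.
Codon 8: CCA Pro / CCA Pro — identical.
Codon 9: GGG Gly / GGU Gly — synonymous.
Synonymous differences: 2.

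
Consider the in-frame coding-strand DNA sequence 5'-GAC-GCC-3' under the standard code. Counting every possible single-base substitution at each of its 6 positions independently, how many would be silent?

Codon 1 (GAC, Asp): 1 synonymous substitution.
Codon 2 (GCC, Ala): 3 synonymous substitutions.
Total: 1 + 3 = 4.

4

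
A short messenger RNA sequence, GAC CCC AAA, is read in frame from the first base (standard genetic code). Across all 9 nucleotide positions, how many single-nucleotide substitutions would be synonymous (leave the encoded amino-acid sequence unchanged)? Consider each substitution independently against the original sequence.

5

Codon 1 (GAC, Asp): 1 synonymous substitution.
Codon 2 (CCC, Pro): 3 synonymous substitutions.
Codon 3 (AAA, Lys): 1 synonymous substitution.
Total: 1 + 3 + 1 = 5.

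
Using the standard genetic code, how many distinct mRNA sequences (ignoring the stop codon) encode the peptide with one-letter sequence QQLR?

Gln: 2 codons.
Gln: 2 codons.
Leu: 6 codons.
Arg: 6 codons.
2 × 2 × 6 × 6 = 144.

144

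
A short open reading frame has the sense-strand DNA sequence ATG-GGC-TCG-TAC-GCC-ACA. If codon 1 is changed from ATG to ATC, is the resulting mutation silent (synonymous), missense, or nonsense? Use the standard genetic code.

missense

Position 3 falls in codon 1: ATG → Met.
After the substitution the codon is ATC → Ile.
Met ≠ Ile, so this is a missense mutation.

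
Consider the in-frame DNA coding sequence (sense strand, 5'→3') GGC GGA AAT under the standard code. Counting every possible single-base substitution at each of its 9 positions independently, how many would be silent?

7

Codon 1 (GGC, Gly): 3 synonymous substitutions.
Codon 2 (GGA, Gly): 3 synonymous substitutions.
Codon 3 (AAT, Asn): 1 synonymous substitution.
Total: 3 + 3 + 1 = 7.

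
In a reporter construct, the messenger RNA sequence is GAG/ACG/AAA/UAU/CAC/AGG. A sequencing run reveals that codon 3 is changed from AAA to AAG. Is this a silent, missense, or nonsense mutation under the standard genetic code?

Position 9 falls in codon 3: AAA → Lys.
After the substitution the codon is AAG → Lys.
Both encode Lys, so the change is synonymous.

silent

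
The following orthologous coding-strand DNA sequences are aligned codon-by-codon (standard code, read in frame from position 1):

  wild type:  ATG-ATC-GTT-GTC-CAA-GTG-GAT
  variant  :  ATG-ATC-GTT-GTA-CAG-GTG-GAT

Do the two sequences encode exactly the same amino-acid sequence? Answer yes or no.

Codon 1: ATG Met / ATG Met — identical.
Codon 2: ATC Ile / ATC Ile — identical.
Codon 3: GTT Val / GTT Val — identical.
Codon 4: GTC Val / GTA Val — synonymous.
Codon 5: CAA Gln / CAG Gln — synonymous.
Codon 6: GTG Val / GTG Val — identical.
Codon 7: GAT Asp / GAT Asp — identical.
Nonsynonymous differences: 0 → same protein.

yes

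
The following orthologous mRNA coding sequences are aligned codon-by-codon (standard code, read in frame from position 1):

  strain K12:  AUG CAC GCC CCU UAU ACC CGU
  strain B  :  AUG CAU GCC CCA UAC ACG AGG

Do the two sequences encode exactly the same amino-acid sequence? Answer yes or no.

Codon 1: AUG Met / AUG Met — identical.
Codon 2: CAC His / CAU His — synonymous.
Codon 3: GCC Ala / GCC Ala — identical.
Codon 4: CCU Pro / CCA Pro — synonymous.
Codon 5: UAU Tyr / UAC Tyr — synonymous.
Codon 6: ACC Thr / ACG Thr — synonymous.
Codon 7: CGU Arg / AGG Arg — synonymous.
Nonsynonymous differences: 0 → same protein.

yes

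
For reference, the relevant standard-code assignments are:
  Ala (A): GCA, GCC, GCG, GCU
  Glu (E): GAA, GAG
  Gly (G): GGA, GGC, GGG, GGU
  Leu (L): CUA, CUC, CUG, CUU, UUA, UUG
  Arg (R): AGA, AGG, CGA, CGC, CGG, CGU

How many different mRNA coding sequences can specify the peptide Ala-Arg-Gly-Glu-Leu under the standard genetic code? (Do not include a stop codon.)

1152

Ala: 4 codons.
Arg: 6 codons.
Gly: 4 codons.
Glu: 2 codons.
Leu: 6 codons.
4 × 6 × 4 × 2 × 6 = 1152.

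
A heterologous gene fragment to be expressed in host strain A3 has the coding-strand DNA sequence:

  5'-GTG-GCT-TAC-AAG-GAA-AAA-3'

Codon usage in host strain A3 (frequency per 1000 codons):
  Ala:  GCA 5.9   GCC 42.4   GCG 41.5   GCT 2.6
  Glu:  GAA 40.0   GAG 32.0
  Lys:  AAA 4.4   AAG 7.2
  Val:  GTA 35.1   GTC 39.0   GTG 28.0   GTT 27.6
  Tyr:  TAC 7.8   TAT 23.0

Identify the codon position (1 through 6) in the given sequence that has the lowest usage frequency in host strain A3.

Codon 1 GTG (Val): 28.0 per 1000.
Codon 2 GCT (Ala): 2.6 per 1000.
Codon 3 TAC (Tyr): 7.8 per 1000.
Codon 4 AAG (Lys): 7.2 per 1000.
Codon 5 GAA (Glu): 40.0 per 1000.
Codon 6 AAA (Lys): 4.4 per 1000.
Lowest frequency is 2.6 at codon 2.

2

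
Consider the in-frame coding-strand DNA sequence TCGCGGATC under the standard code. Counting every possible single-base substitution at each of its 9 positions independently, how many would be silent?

9

Codon 1 (TCG, Ser): 3 synonymous substitutions.
Codon 2 (CGG, Arg): 4 synonymous substitutions.
Codon 3 (ATC, Ile): 2 synonymous substitutions.
Total: 3 + 4 + 2 = 9.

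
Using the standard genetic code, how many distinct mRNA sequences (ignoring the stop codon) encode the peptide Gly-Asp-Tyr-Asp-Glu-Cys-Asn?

256

Gly: 4 codons.
Asp: 2 codons.
Tyr: 2 codons.
Asp: 2 codons.
Glu: 2 codons.
Cys: 2 codons.
Asn: 2 codons.
4 × 2 × 2 × 2 × 2 × 2 × 2 = 256.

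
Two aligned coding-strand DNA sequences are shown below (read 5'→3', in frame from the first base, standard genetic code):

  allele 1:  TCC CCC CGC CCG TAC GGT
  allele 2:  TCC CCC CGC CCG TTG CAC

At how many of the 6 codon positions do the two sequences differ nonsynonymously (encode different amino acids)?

Codon 1: TCC Ser / TCC Ser — identical.
Codon 2: CCC Pro / CCC Pro — identical.
Codon 3: CGC Arg / CGC Arg — identical.
Codon 4: CCG Pro / CCG Pro — identical.
Codon 5: TAC Tyr / TTG Leu — nonsynonymous.
Codon 6: GGT Gly / CAC His — nonsynonymous.
Nonsynonymous differences: 2.

2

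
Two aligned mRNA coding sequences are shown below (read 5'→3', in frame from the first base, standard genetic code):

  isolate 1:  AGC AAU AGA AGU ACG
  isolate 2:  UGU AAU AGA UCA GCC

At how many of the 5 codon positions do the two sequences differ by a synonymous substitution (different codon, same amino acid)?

1

Codon 1: AGC Ser / UGU Cys — nonsynonymous.
Codon 2: AAU Asn / AAU Asn — identical.
Codon 3: AGA Arg / AGA Arg — identical.
Codon 4: AGU Ser / UCA Ser — synonymous.
Codon 5: ACG Thr / GCC Ala — nonsynonymous.
Synonymous differences: 1.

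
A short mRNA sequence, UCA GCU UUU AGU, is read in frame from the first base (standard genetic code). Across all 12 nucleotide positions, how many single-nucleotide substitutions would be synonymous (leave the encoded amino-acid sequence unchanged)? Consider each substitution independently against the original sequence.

Codon 1 (UCA, Ser): 3 synonymous substitutions.
Codon 2 (GCU, Ala): 3 synonymous substitutions.
Codon 3 (UUU, Phe): 1 synonymous substitution.
Codon 4 (AGU, Ser): 1 synonymous substitution.
Total: 3 + 3 + 1 + 1 = 8.

8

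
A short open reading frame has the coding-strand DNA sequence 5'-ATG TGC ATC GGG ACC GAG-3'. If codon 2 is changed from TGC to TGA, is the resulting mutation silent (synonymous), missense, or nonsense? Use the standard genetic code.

nonsense

Position 6 falls in codon 2: TGC → Cys.
After the substitution the codon is TGA → Stop.
The new codon is a stop codon, so this is a nonsense mutation.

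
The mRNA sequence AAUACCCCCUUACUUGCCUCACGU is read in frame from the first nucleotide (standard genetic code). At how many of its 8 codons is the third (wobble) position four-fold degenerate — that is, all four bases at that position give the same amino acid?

Codon 1 AAU (Asn): third position 2-fold.
Codon 2 ACC (Thr): third position 4-fold.
Codon 3 CCC (Pro): third position 4-fold.
Codon 4 UUA (Leu): third position 2-fold.
Codon 5 CUU (Leu): third position 4-fold.
Codon 6 GCC (Ala): third position 4-fold.
Codon 7 UCA (Ser): third position 4-fold.
Codon 8 CGU (Arg): third position 4-fold.
Four-fold degenerate third positions: 6.

6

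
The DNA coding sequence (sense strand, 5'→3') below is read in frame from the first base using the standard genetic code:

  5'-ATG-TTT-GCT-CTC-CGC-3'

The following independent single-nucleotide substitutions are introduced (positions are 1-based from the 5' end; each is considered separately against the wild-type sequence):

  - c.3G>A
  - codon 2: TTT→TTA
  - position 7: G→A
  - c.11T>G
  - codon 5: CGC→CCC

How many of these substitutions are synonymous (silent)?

0

Codon 1: ATG (Met) → ATA (Ile) — missense.
Codon 2: TTT (Phe) → TTA (Leu) — missense.
Codon 3: GCT (Ala) → ACT (Thr) — missense.
Codon 4: CTC (Leu) → CGC (Arg) — missense.
Codon 5: CGC (Arg) → CCC (Pro) — missense.
Synonymous: 0 of 5.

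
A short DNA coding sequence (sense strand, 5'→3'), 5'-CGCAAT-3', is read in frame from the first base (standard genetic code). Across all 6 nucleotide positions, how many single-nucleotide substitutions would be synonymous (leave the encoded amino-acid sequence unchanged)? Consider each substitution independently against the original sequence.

4

Codon 1 (CGC, Arg): 3 synonymous substitutions.
Codon 2 (AAT, Asn): 1 synonymous substitution.
Total: 3 + 1 = 4.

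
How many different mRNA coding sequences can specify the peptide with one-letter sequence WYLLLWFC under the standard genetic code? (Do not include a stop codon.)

1728

Trp: 1 codon.
Tyr: 2 codons.
Leu: 6 codons.
Leu: 6 codons.
Leu: 6 codons.
Trp: 1 codon.
Phe: 2 codons.
Cys: 2 codons.
1 × 2 × 6 × 6 × 6 × 1 × 2 × 2 = 1728.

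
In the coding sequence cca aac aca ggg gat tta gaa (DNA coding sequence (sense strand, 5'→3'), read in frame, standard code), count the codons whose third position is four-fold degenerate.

Codon 1 CCA (Pro): third position 4-fold.
Codon 2 AAC (Asn): third position 2-fold.
Codon 3 ACA (Thr): third position 4-fold.
Codon 4 GGG (Gly): third position 4-fold.
Codon 5 GAT (Asp): third position 2-fold.
Codon 6 TTA (Leu): third position 2-fold.
Codon 7 GAA (Glu): third position 2-fold.
Four-fold degenerate third positions: 3.

3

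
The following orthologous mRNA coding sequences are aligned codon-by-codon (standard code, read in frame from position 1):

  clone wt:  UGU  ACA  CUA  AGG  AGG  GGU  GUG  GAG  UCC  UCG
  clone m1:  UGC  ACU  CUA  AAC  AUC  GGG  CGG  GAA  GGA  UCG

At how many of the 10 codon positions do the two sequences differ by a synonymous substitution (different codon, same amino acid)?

4

Codon 1: UGU Cys / UGC Cys — synonymous.
Codon 2: ACA Thr / ACU Thr — synonymous.
Codon 3: CUA Leu / CUA Leu — identical.
Codon 4: AGG Arg / AAC Asn — nonsynonymous.
Codon 5: AGG Arg / AUC Ile — nonsynonymous.
Codon 6: GGU Gly / GGG Gly — synonymous.
Codon 7: GUG Val / CGG Arg — nonsynonymous.
Codon 8: GAG Glu / GAA Glu — synonymous.
Codon 9: UCC Ser / GGA Gly — nonsynonymous.
Codon 10: UCG Ser / UCG Ser — identical.
Synonymous differences: 4.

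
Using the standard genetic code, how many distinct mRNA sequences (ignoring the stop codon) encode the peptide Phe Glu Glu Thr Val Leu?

Phe: 2 codons.
Glu: 2 codons.
Glu: 2 codons.
Thr: 4 codons.
Val: 4 codons.
Leu: 6 codons.
2 × 2 × 2 × 4 × 4 × 6 = 768.

768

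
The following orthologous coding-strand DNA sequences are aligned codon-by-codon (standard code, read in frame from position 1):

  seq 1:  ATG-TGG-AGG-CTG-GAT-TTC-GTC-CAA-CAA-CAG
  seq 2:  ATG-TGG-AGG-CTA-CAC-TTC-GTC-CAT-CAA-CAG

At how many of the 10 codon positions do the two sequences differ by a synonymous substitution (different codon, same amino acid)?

1

Codon 1: ATG Met / ATG Met — identical.
Codon 2: TGG Trp / TGG Trp — identical.
Codon 3: AGG Arg / AGG Arg — identical.
Codon 4: CTG Leu / CTA Leu — synonymous.
Codon 5: GAT Asp / CAC His — nonsynonymous.
Codon 6: TTC Phe / TTC Phe — identical.
Codon 7: GTC Val / GTC Val — identical.
Codon 8: CAA Gln / CAT His — nonsynonymous.
Codon 9: CAA Gln / CAA Gln — identical.
Codon 10: CAG Gln / CAG Gln — identical.
Synonymous differences: 1.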